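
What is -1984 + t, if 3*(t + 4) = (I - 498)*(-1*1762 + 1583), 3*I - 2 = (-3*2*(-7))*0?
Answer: 249176/9 ≈ 27686.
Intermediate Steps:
I = 2/3 (I = 2/3 + ((-3*2*(-7))*0)/3 = 2/3 + (-6*(-7)*0)/3 = 2/3 + (42*0)/3 = 2/3 + (1/3)*0 = 2/3 + 0 = 2/3 ≈ 0.66667)
t = 267032/9 (t = -4 + ((2/3 - 498)*(-1*1762 + 1583))/3 = -4 + (-1492*(-1762 + 1583)/3)/3 = -4 + (-1492/3*(-179))/3 = -4 + (1/3)*(267068/3) = -4 + 267068/9 = 267032/9 ≈ 29670.)
-1984 + t = -1984 + 267032/9 = 249176/9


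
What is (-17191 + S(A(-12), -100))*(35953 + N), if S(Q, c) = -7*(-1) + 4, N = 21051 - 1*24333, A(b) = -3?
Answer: -561287780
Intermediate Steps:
N = -3282 (N = 21051 - 24333 = -3282)
S(Q, c) = 11 (S(Q, c) = 7 + 4 = 11)
(-17191 + S(A(-12), -100))*(35953 + N) = (-17191 + 11)*(35953 - 3282) = -17180*32671 = -561287780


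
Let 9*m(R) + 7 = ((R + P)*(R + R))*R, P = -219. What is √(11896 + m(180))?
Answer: I*√2420143/3 ≈ 518.56*I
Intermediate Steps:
m(R) = -7/9 + 2*R²*(-219 + R)/9 (m(R) = -7/9 + (((R - 219)*(R + R))*R)/9 = -7/9 + (((-219 + R)*(2*R))*R)/9 = -7/9 + ((2*R*(-219 + R))*R)/9 = -7/9 + (2*R²*(-219 + R))/9 = -7/9 + 2*R²*(-219 + R)/9)
√(11896 + m(180)) = √(11896 + (-7/9 - 146/3*180² + (2/9)*180³)) = √(11896 + (-7/9 - 146/3*32400 + (2/9)*5832000)) = √(11896 + (-7/9 - 1576800 + 1296000)) = √(11896 - 2527207/9) = √(-2420143/9) = I*√2420143/3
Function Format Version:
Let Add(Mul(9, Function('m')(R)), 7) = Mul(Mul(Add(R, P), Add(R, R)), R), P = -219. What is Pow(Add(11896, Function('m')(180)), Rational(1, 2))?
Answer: Mul(Rational(1, 3), I, Pow(2420143, Rational(1, 2))) ≈ Mul(518.56, I)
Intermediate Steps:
Function('m')(R) = Add(Rational(-7, 9), Mul(Rational(2, 9), Pow(R, 2), Add(-219, R))) (Function('m')(R) = Add(Rational(-7, 9), Mul(Rational(1, 9), Mul(Mul(Add(R, -219), Add(R, R)), R))) = Add(Rational(-7, 9), Mul(Rational(1, 9), Mul(Mul(Add(-219, R), Mul(2, R)), R))) = Add(Rational(-7, 9), Mul(Rational(1, 9), Mul(Mul(2, R, Add(-219, R)), R))) = Add(Rational(-7, 9), Mul(Rational(1, 9), Mul(2, Pow(R, 2), Add(-219, R)))) = Add(Rational(-7, 9), Mul(Rational(2, 9), Pow(R, 2), Add(-219, R))))
Pow(Add(11896, Function('m')(180)), Rational(1, 2)) = Pow(Add(11896, Add(Rational(-7, 9), Mul(Rational(-146, 3), Pow(180, 2)), Mul(Rational(2, 9), Pow(180, 3)))), Rational(1, 2)) = Pow(Add(11896, Add(Rational(-7, 9), Mul(Rational(-146, 3), 32400), Mul(Rational(2, 9), 5832000))), Rational(1, 2)) = Pow(Add(11896, Add(Rational(-7, 9), -1576800, 1296000)), Rational(1, 2)) = Pow(Add(11896, Rational(-2527207, 9)), Rational(1, 2)) = Pow(Rational(-2420143, 9), Rational(1, 2)) = Mul(Rational(1, 3), I, Pow(2420143, Rational(1, 2)))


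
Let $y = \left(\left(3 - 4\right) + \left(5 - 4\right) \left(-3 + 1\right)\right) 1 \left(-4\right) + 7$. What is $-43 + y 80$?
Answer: $1477$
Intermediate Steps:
$y = 19$ ($y = \left(\left(3 - 4\right) + 1 \left(-2\right)\right) 1 \left(-4\right) + 7 = \left(-1 - 2\right) 1 \left(-4\right) + 7 = \left(-3\right) 1 \left(-4\right) + 7 = \left(-3\right) \left(-4\right) + 7 = 12 + 7 = 19$)
$-43 + y 80 = -43 + 19 \cdot 80 = -43 + 1520 = 1477$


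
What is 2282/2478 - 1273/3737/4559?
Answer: 2776802908/3015545991 ≈ 0.92083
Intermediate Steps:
2282/2478 - 1273/3737/4559 = 2282*(1/2478) - 1273*1/3737*(1/4559) = 163/177 - 1273/3737*1/4559 = 163/177 - 1273/17036983 = 2776802908/3015545991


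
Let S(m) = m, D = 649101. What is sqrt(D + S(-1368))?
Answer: sqrt(647733) ≈ 804.82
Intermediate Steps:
sqrt(D + S(-1368)) = sqrt(649101 - 1368) = sqrt(647733)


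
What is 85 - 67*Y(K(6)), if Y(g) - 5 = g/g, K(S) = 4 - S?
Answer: -317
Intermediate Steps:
Y(g) = 6 (Y(g) = 5 + g/g = 5 + 1 = 6)
85 - 67*Y(K(6)) = 85 - 67*6 = 85 - 402 = -317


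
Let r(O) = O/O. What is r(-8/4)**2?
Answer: 1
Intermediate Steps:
r(O) = 1
r(-8/4)**2 = 1**2 = 1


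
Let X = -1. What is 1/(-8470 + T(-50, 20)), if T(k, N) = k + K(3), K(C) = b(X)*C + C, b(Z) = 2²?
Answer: -1/8505 ≈ -0.00011758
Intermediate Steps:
b(Z) = 4
K(C) = 5*C (K(C) = 4*C + C = 5*C)
T(k, N) = 15 + k (T(k, N) = k + 5*3 = k + 15 = 15 + k)
1/(-8470 + T(-50, 20)) = 1/(-8470 + (15 - 50)) = 1/(-8470 - 35) = 1/(-8505) = -1/8505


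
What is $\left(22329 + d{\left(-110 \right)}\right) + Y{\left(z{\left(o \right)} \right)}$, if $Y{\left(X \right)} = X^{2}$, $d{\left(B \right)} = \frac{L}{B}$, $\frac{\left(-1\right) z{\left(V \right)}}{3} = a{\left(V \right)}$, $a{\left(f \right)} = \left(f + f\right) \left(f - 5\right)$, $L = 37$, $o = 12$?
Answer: $\frac{30397913}{110} \approx 2.7634 \cdot 10^{5}$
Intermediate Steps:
$a{\left(f \right)} = 2 f \left(-5 + f\right)$
$z{\left(V \right)} = - 6 V \left(-5 + V\right)$ ($z{\left(V \right)} = - 3 \cdot 2 V \left(-5 + V\right) = - 6 V \left(-5 + V\right)$)
$d{\left(B \right)} = \frac{37}{B}$
$\left(22329 + d{\left(-110 \right)}\right) + Y{\left(z{\left(o \right)} \right)} = \left(22329 + \frac{37}{-110}\right) + \left(6 \cdot 12 \left(5 - 12\right)\right)^{2} = \left(22329 + 37 \left(- \frac{1}{110}\right)\right) + \left(6 \cdot 12 \left(5 - 12\right)\right)^{2} = \left(22329 - \frac{37}{110}\right) + \left(6 \cdot 12 \left(-7\right)\right)^{2} = \frac{2456153}{110} + \left(-504\right)^{2} = \frac{2456153}{110} + 254016 = \frac{30397913}{110}$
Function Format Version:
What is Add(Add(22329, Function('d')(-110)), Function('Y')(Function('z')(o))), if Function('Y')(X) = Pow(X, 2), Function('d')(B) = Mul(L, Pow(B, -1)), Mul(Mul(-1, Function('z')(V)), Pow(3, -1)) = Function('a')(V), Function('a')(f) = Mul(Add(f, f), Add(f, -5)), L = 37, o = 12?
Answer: Rational(30397913, 110) ≈ 2.7634e+5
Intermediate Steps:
Function('a')(f) = Mul(2, f, Add(-5, f)) (Function('a')(f) = Mul(Mul(2, f), Add(-5, f)) = Mul(2, f, Add(-5, f)))
Function('z')(V) = Mul(-6, V, Add(-5, V)) (Function('z')(V) = Mul(-3, Mul(2, V, Add(-5, V))) = Mul(-6, V, Add(-5, V)))
Function('d')(B) = Mul(37, Pow(B, -1))
Add(Add(22329, Function('d')(-110)), Function('Y')(Function('z')(o))) = Add(Add(22329, Mul(37, Pow(-110, -1))), Pow(Mul(6, 12, Add(5, Mul(-1, 12))), 2)) = Add(Add(22329, Mul(37, Rational(-1, 110))), Pow(Mul(6, 12, Add(5, -12)), 2)) = Add(Add(22329, Rational(-37, 110)), Pow(Mul(6, 12, -7), 2)) = Add(Rational(2456153, 110), Pow(-504, 2)) = Add(Rational(2456153, 110), 254016) = Rational(30397913, 110)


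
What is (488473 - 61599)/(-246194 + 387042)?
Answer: 213437/70424 ≈ 3.0307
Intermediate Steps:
(488473 - 61599)/(-246194 + 387042) = 426874/140848 = 426874*(1/140848) = 213437/70424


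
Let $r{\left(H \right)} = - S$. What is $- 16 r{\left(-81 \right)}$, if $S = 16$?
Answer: $256$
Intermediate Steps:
$r{\left(H \right)} = -16$ ($r{\left(H \right)} = \left(-1\right) 16 = -16$)
$- 16 r{\left(-81 \right)} = \left(-16\right) \left(-16\right) = 256$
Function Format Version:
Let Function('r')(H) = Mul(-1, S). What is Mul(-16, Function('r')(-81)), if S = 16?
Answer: 256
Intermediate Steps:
Function('r')(H) = -16 (Function('r')(H) = Mul(-1, 16) = -16)
Mul(-16, Function('r')(-81)) = Mul(-16, -16) = 256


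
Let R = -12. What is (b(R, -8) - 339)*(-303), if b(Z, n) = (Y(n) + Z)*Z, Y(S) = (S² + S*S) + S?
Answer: 495405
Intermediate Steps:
Y(S) = S + 2*S² (Y(S) = (S² + S²) + S = 2*S² + S = S + 2*S²)
b(Z, n) = Z*(Z + n*(1 + 2*n)) (b(Z, n) = (n*(1 + 2*n) + Z)*Z = (Z + n*(1 + 2*n))*Z = Z*(Z + n*(1 + 2*n)))
(b(R, -8) - 339)*(-303) = (-12*(-12 - 8*(1 + 2*(-8))) - 339)*(-303) = (-12*(-12 - 8*(1 - 16)) - 339)*(-303) = (-12*(-12 - 8*(-15)) - 339)*(-303) = (-12*(-12 + 120) - 339)*(-303) = (-12*108 - 339)*(-303) = (-1296 - 339)*(-303) = -1635*(-303) = 495405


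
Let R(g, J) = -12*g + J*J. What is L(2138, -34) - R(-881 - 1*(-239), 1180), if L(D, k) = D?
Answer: -1397966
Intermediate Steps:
R(g, J) = J**2 - 12*g (R(g, J) = -12*g + J**2 = J**2 - 12*g)
L(2138, -34) - R(-881 - 1*(-239), 1180) = 2138 - (1180**2 - 12*(-881 - 1*(-239))) = 2138 - (1392400 - 12*(-881 + 239)) = 2138 - (1392400 - 12*(-642)) = 2138 - (1392400 + 7704) = 2138 - 1*1400104 = 2138 - 1400104 = -1397966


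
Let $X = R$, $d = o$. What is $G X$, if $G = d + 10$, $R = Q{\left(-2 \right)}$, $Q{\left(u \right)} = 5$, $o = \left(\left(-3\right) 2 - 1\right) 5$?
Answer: $-125$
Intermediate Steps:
$o = -35$ ($o = \left(-6 - 1\right) 5 = \left(-7\right) 5 = -35$)
$R = 5$
$d = -35$
$G = -25$ ($G = -35 + 10 = -25$)
$X = 5$
$G X = \left(-25\right) 5 = -125$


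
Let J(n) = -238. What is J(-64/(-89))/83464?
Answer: -119/41732 ≈ -0.0028515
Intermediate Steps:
J(-64/(-89))/83464 = -238/83464 = -238*1/83464 = -119/41732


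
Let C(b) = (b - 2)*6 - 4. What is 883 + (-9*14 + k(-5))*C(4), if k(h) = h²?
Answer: 75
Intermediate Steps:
C(b) = -16 + 6*b (C(b) = (-2 + b)*6 - 4 = (-12 + 6*b) - 4 = -16 + 6*b)
883 + (-9*14 + k(-5))*C(4) = 883 + (-9*14 + (-5)²)*(-16 + 6*4) = 883 + (-126 + 25)*(-16 + 24) = 883 - 101*8 = 883 - 808 = 75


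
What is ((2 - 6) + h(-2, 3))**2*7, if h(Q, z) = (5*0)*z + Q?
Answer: 252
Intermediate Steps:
h(Q, z) = Q (h(Q, z) = 0*z + Q = 0 + Q = Q)
((2 - 6) + h(-2, 3))**2*7 = ((2 - 6) - 2)**2*7 = (-4 - 2)**2*7 = (-6)**2*7 = 36*7 = 252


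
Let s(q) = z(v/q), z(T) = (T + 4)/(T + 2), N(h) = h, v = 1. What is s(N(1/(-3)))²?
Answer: 1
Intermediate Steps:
z(T) = (4 + T)/(2 + T)
s(q) = (4 + 1/q)/(2 + 1/q)
s(N(1/(-3)))² = ((1 + 4/(-3))/(1 + 2/(-3)))² = ((1 + 4*(-⅓))/(1 + 2*(-⅓)))² = ((1 - 4/3)/(1 - ⅔))² = (-⅓/(⅓))² = (3*(-⅓))² = (-1)² = 1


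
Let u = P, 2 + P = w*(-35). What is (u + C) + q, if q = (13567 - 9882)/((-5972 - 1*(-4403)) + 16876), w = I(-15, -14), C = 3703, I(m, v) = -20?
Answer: 67369792/15307 ≈ 4401.2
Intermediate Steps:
w = -20
P = 698 (P = -2 - 20*(-35) = -2 + 700 = 698)
u = 698
q = 3685/15307 (q = 3685/((-5972 + 4403) + 16876) = 3685/(-1569 + 16876) = 3685/15307 ≈ 0.24074)
(u + C) + q = (698 + 3703) + 3685/15307 = 4401 + 3685/15307 = 67369792/15307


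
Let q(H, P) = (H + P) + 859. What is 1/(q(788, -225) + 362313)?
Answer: 1/363735 ≈ 2.7493e-6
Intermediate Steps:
q(H, P) = 859 + H + P
1/(q(788, -225) + 362313) = 1/((859 + 788 - 225) + 362313) = 1/(1422 + 362313) = 1/363735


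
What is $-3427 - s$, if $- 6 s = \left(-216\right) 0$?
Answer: $-3427$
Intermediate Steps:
$s = 0$ ($s = - \frac{\left(-216\right) 0}{6} = \left(- \frac{1}{6}\right) 0 = 0$)
$-3427 - s = -3427 - 0 = -3427 + 0 = -3427$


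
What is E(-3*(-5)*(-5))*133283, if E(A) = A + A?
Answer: -19992450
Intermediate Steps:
E(A) = 2*A
E(-3*(-5)*(-5))*133283 = (2*(-3*(-5)*(-5)))*133283 = (2*(15*(-5)))*133283 = (2*(-75))*133283 = -150*133283 = -19992450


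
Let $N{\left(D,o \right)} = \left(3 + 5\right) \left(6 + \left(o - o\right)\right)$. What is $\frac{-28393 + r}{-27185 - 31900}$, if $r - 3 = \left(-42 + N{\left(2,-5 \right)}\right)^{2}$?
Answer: $\frac{28354}{59085} \approx 0.47989$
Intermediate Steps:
$N{\left(D,o \right)} = 48$ ($N{\left(D,o \right)} = 8 \left(6 + 0\right) = 8 \cdot 6 = 48$)
$r = 39$ ($r = 3 + \left(-42 + 48\right)^{2} = 3 + 6^{2} = 3 + 36 = 39$)
$\frac{-28393 + r}{-27185 - 31900} = \frac{-28393 + 39}{-27185 - 31900} = - \frac{28354}{-59085} = \left(-28354\right) \left(- \frac{1}{59085}\right) = \frac{28354}{59085}$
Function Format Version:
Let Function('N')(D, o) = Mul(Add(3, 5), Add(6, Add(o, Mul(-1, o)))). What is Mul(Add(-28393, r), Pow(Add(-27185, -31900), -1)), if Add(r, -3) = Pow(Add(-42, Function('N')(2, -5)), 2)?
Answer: Rational(28354, 59085) ≈ 0.47989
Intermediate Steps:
Function('N')(D, o) = 48 (Function('N')(D, o) = Mul(8, Add(6, 0)) = Mul(8, 6) = 48)
r = 39 (r = Add(3, Pow(Add(-42, 48), 2)) = Add(3, Pow(6, 2)) = Add(3, 36) = 39)
Mul(Add(-28393, r), Pow(Add(-27185, -31900), -1)) = Mul(Add(-28393, 39), Pow(Add(-27185, -31900), -1)) = Mul(-28354, Pow(-59085, -1)) = Mul(-28354, Rational(-1, 59085)) = Rational(28354, 59085)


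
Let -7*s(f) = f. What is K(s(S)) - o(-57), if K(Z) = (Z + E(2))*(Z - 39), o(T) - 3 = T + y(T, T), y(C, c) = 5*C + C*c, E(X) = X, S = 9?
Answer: -144000/49 ≈ -2938.8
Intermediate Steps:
s(f) = -f/7
o(T) = 3 + T + T*(5 + T) (o(T) = 3 + (T + T*(5 + T)) = 3 + T + T*(5 + T))
K(Z) = (-39 + Z)*(2 + Z) (K(Z) = (Z + 2)*(Z - 39) = (2 + Z)*(-39 + Z) = (-39 + Z)*(2 + Z))
K(s(S)) - o(-57) = (-78 + (-⅐*9)² - (-37)*9/7) - (3 - 57 - 57*(5 - 57)) = (-78 + (-9/7)² - 37*(-9/7)) - (3 - 57 - 57*(-52)) = (-78 + 81/49 + 333/7) - (3 - 57 + 2964) = -1410/49 - 1*2910 = -1410/49 - 2910 = -144000/49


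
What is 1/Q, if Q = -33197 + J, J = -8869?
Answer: -1/42066 ≈ -2.3772e-5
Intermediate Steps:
Q = -42066 (Q = -33197 - 8869 = -42066)
1/Q = 1/(-42066) = -1/42066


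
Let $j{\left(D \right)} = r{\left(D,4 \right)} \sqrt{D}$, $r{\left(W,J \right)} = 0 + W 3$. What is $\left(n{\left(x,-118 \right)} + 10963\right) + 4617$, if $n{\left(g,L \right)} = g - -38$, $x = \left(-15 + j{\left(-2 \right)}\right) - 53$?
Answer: $15550 - 6 i \sqrt{2} \approx 15550.0 - 8.4853 i$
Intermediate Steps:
$r{\left(W,J \right)} = 3 W$ ($r{\left(W,J \right)} = 0 + 3 W = 3 W$)
$j{\left(D \right)} = 3 D^{\frac{3}{2}}$ ($j{\left(D \right)} = 3 D \sqrt{D} = 3 D^{\frac{3}{2}}$)
$x = -68 - 6 i \sqrt{2}$ ($x = \left(-15 + 3 \left(-2\right)^{\frac{3}{2}}\right) - 53 = \left(-15 + 3 \left(- 2 i \sqrt{2}\right)\right) - 53 = \left(-15 - 6 i \sqrt{2}\right) - 53 = -68 - 6 i \sqrt{2} \approx -68.0 - 8.4853 i$)
$n{\left(g,L \right)} = 38 + g$ ($n{\left(g,L \right)} = g + 38 = 38 + g$)
$\left(n{\left(x,-118 \right)} + 10963\right) + 4617 = \left(\left(38 - \left(68 + 6 i \sqrt{2}\right)\right) + 10963\right) + 4617 = \left(\left(-30 - 6 i \sqrt{2}\right) + 10963\right) + 4617 = \left(10933 - 6 i \sqrt{2}\right) + 4617 = 15550 - 6 i \sqrt{2}$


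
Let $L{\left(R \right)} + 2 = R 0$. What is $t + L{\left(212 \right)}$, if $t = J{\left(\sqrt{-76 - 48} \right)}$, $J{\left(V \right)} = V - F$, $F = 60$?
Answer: $-62 + 2 i \sqrt{31} \approx -62.0 + 11.136 i$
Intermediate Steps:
$L{\left(R \right)} = -2$ ($L{\left(R \right)} = -2 + R 0 = -2 + 0 = -2$)
$J{\left(V \right)} = -60 + V$ ($J{\left(V \right)} = V - 60 = -60 + V$)
$t = -60 + 2 i \sqrt{31}$ ($t = -60 + \sqrt{-76 - 48} = -60 + \sqrt{-124} = -60 + 2 i \sqrt{31} \approx -60.0 + 11.136 i$)
$t + L{\left(212 \right)} = \left(-60 + 2 i \sqrt{31}\right) - 2 = -62 + 2 i \sqrt{31}$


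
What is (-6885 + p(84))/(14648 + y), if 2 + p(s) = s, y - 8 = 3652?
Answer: -6803/18308 ≈ -0.37159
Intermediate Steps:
y = 3660 (y = 8 + 3652 = 3660)
p(s) = -2 + s
(-6885 + p(84))/(14648 + y) = (-6885 + (-2 + 84))/(14648 + 3660) = (-6885 + 82)/18308 = -6803*1/18308 = -6803/18308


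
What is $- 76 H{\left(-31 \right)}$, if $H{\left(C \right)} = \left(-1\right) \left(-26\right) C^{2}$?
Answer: $-1898936$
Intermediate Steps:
$H{\left(C \right)} = 26 C^{2}$
$- 76 H{\left(-31 \right)} = - 76 \cdot 26 \left(-31\right)^{2} = - 76 \cdot 26 \cdot 961 = \left(-76\right) 24986 = -1898936$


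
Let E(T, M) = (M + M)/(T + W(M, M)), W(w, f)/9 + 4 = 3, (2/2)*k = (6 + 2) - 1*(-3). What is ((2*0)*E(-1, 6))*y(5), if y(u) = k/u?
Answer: 0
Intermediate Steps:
k = 11 (k = (6 + 2) - 1*(-3) = 8 + 3 = 11)
W(w, f) = -9 (W(w, f) = -36 + 9*3 = -36 + 27 = -9)
y(u) = 11/u
E(T, M) = 2*M/(-9 + T) (E(T, M) = (M + M)/(T - 9) = (2*M)/(-9 + T) = 2*M/(-9 + T))
((2*0)*E(-1, 6))*y(5) = ((2*0)*(2*6/(-9 - 1)))*(11/5) = (0*(2*6/(-10)))*(11*(1/5)) = (0*(2*6*(-1/10)))*(11/5) = (0*(-6/5))*(11/5) = 0*(11/5) = 0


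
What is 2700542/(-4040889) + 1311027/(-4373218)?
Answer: -17107773467159/17671688510802 ≈ -0.96809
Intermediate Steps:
2700542/(-4040889) + 1311027/(-4373218) = 2700542*(-1/4040889) + 1311027*(-1/4373218) = -2700542/4040889 - 1311027/4373218 = -17107773467159/17671688510802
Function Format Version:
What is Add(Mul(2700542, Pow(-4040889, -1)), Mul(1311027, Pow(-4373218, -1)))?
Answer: Rational(-17107773467159, 17671688510802) ≈ -0.96809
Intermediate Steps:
Add(Mul(2700542, Pow(-4040889, -1)), Mul(1311027, Pow(-4373218, -1))) = Add(Mul(2700542, Rational(-1, 4040889)), Mul(1311027, Rational(-1, 4373218))) = Add(Rational(-2700542, 4040889), Rational(-1311027, 4373218)) = Rational(-17107773467159, 17671688510802)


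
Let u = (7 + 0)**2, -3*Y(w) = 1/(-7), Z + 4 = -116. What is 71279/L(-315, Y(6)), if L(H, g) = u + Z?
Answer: -71279/71 ≈ -1003.9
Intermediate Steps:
Z = -120 (Z = -4 - 116 = -120)
Y(w) = 1/21 (Y(w) = -1/3/(-7) = -1/3*(-1/7) = 1/21)
u = 49 (u = 7**2 = 49)
L(H, g) = -71 (L(H, g) = 49 - 120 = -71)
71279/L(-315, Y(6)) = 71279/(-71) = 71279*(-1/71) = -71279/71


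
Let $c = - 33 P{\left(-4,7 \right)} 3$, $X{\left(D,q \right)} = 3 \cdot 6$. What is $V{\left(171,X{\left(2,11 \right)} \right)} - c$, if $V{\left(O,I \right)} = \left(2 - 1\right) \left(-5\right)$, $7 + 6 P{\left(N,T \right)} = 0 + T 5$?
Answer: $457$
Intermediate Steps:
$P{\left(N,T \right)} = - \frac{7}{6} + \frac{5 T}{6}$ ($P{\left(N,T \right)} = - \frac{7}{6} + \frac{0 + T 5}{6} = - \frac{7}{6} + \frac{0 + 5 T}{6} = - \frac{7}{6} + \frac{5 T}{6}$)
$X{\left(D,q \right)} = 18$
$c = -462$ ($c = - 33 \left(- \frac{7}{6} + \frac{5}{6} \cdot 7\right) 3 = - 33 \left(- \frac{7}{6} + \frac{35}{6}\right) 3 = \left(-33\right) \frac{14}{3} \cdot 3 = \left(-154\right) 3 = -462$)
$V{\left(O,I \right)} = -5$ ($V{\left(O,I \right)} = 1 \left(-5\right) = -5$)
$V{\left(171,X{\left(2,11 \right)} \right)} - c = -5 - -462 = -5 + 462 = 457$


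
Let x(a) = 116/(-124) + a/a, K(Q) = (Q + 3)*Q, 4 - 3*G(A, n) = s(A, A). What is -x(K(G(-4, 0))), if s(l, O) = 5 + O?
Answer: -2/31 ≈ -0.064516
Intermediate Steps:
G(A, n) = -⅓ - A/3 (G(A, n) = 4/3 - (5 + A)/3 = 4/3 + (-5/3 - A/3) = -⅓ - A/3)
K(Q) = Q*(3 + Q) (K(Q) = (3 + Q)*Q = Q*(3 + Q))
x(a) = 2/31 (x(a) = 116*(-1/124) + 1 = -29/31 + 1 = 2/31)
-x(K(G(-4, 0))) = -1*2/31 = -2/31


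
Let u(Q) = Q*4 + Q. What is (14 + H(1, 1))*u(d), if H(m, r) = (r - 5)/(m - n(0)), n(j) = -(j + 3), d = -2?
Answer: -130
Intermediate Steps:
n(j) = -3 - j (n(j) = -(3 + j) = -3 - j)
u(Q) = 5*Q (u(Q) = 4*Q + Q = 5*Q)
H(m, r) = (-5 + r)/(3 + m) (H(m, r) = (r - 5)/(m - (-3 - 1*0)) = (-5 + r)/(m - (-3 + 0)) = (-5 + r)/(m - 1*(-3)) = (-5 + r)/(m + 3) = (-5 + r)/(3 + m))
(14 + H(1, 1))*u(d) = (14 + (-5 + 1)/(3 + 1))*(5*(-2)) = (14 - 4/4)*(-10) = (14 + (1/4)*(-4))*(-10) = (14 - 1)*(-10) = 13*(-10) = -130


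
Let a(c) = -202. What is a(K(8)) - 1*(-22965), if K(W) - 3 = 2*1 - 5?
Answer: 22763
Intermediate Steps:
K(W) = 0 (K(W) = 3 + (2*1 - 5) = 3 + (2 - 5) = 3 - 3 = 0)
a(K(8)) - 1*(-22965) = -202 - 1*(-22965) = -202 + 22965 = 22763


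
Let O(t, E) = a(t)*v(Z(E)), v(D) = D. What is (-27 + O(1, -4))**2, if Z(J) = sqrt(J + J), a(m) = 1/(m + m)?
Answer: (27 - I*sqrt(2))**2 ≈ 727.0 - 76.368*I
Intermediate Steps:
a(m) = 1/(2*m)
Z(J) = sqrt(2)*sqrt(J) (Z(J) = sqrt(2*J) = sqrt(2)*sqrt(J))
O(t, E) = sqrt(2)*sqrt(E)/(2*t) (O(t, E) = (1/(2*t))*(sqrt(2)*sqrt(E)) = sqrt(2)*sqrt(E)/(2*t))
(-27 + O(1, -4))**2 = (-27 + (1/2)*sqrt(2)*sqrt(-4)/1)**2 = (-27 + (1/2)*sqrt(2)*(2*I)*1)**2 = (-27 + I*sqrt(2))**2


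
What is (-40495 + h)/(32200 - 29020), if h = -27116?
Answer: -22537/1060 ≈ -21.261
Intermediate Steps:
(-40495 + h)/(32200 - 29020) = (-40495 - 27116)/(32200 - 29020) = -67611/3180 = -67611*1/3180 = -22537/1060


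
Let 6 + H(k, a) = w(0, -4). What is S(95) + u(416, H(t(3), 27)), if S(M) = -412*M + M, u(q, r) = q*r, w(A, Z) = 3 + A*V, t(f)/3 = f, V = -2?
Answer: -40293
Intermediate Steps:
t(f) = 3*f
w(A, Z) = 3 - 2*A (w(A, Z) = 3 + A*(-2) = 3 - 2*A)
H(k, a) = -3 (H(k, a) = -6 + (3 - 2*0) = -6 + (3 + 0) = -6 + 3 = -3)
S(M) = -411*M
S(95) + u(416, H(t(3), 27)) = -411*95 + 416*(-3) = -39045 - 1248 = -40293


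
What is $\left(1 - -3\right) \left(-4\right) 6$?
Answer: $-96$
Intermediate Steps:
$\left(1 - -3\right) \left(-4\right) 6 = \left(1 + 3\right) \left(-4\right) 6 = 4 \left(-4\right) 6 = \left(-16\right) 6 = -96$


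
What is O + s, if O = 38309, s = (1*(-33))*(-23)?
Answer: 39068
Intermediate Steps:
s = 759 (s = -33*(-23) = 759)
O + s = 38309 + 759 = 39068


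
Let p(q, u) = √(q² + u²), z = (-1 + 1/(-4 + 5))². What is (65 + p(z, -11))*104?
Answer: 7904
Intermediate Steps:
z = 0 (z = (-1 + 1/1)² = (-1 + 1)² = 0² = 0)
(65 + p(z, -11))*104 = (65 + √(0² + (-11)²))*104 = (65 + √(0 + 121))*104 = (65 + √121)*104 = (65 + 11)*104 = 76*104 = 7904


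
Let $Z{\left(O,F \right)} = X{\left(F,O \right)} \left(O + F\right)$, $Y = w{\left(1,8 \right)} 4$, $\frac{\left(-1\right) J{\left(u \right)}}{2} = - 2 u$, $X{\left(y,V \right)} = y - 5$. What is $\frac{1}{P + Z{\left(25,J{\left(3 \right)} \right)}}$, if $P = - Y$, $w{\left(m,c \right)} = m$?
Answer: $\frac{1}{255} \approx 0.0039216$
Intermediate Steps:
$X{\left(y,V \right)} = -5 + y$
$J{\left(u \right)} = 4 u$ ($J{\left(u \right)} = - 2 \left(- 2 u\right) = 4 u$)
$Y = 4$ ($Y = 1 \cdot 4 = 4$)
$Z{\left(O,F \right)} = \left(-5 + F\right) \left(F + O\right)$ ($Z{\left(O,F \right)} = \left(-5 + F\right) \left(O + F\right) = \left(-5 + F\right) \left(F + O\right)$)
$P = -4$ ($P = \left(-1\right) 4 = -4$)
$\frac{1}{P + Z{\left(25,J{\left(3 \right)} \right)}} = \frac{1}{-4 + \left(-5 + 4 \cdot 3\right) \left(4 \cdot 3 + 25\right)} = \frac{1}{-4 + \left(-5 + 12\right) \left(12 + 25\right)} = \frac{1}{-4 + 7 \cdot 37} = \frac{1}{-4 + 259} = \frac{1}{255}$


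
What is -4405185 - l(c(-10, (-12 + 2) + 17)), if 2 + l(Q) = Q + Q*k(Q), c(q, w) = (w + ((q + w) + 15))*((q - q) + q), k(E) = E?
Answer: -4441093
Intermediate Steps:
c(q, w) = q*(15 + q + 2*w) (c(q, w) = (w + (15 + q + w))*(0 + q) = (15 + q + 2*w)*q = q*(15 + q + 2*w))
l(Q) = -2 + Q + Q**2 (l(Q) = -2 + (Q + Q*Q) = -2 + (Q + Q**2) = -2 + Q + Q**2)
-4405185 - l(c(-10, (-12 + 2) + 17)) = -4405185 - (-2 - 10*(15 - 10 + 2*((-12 + 2) + 17)) + (-10*(15 - 10 + 2*((-12 + 2) + 17)))**2) = -4405185 - (-2 - 10*(15 - 10 + 2*(-10 + 17)) + (-10*(15 - 10 + 2*(-10 + 17)))**2) = -4405185 - (-2 - 10*(15 - 10 + 2*7) + (-10*(15 - 10 + 2*7))**2) = -4405185 - (-2 - 10*(15 - 10 + 14) + (-10*(15 - 10 + 14))**2) = -4405185 - (-2 - 10*19 + (-10*19)**2) = -4405185 - (-2 - 190 + (-190)**2) = -4405185 - (-2 - 190 + 36100) = -4405185 - 1*35908 = -4405185 - 35908 = -4441093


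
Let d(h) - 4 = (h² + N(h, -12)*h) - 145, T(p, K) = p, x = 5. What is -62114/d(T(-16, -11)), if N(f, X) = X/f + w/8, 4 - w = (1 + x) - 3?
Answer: -62114/101 ≈ -614.99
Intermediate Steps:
w = 1 (w = 4 - ((1 + 5) - 3) = 4 - (6 - 3) = 4 - 1*3 = 4 - 3 = 1)
N(f, X) = ⅛ + X/f (N(f, X) = X/f + 1/8 = X/f + 1*(⅛) = X/f + ⅛ = ⅛ + X/f)
d(h) = -153 + h² + h/8 (d(h) = 4 + ((h² + ((-12 + h/8)/h)*h) - 145) = 4 + ((h² + (-12 + h/8)) - 145) = 4 + ((-12 + h² + h/8) - 145) = 4 + (-157 + h² + h/8) = -153 + h² + h/8)
-62114/d(T(-16, -11)) = -62114/(-153 + (-16)² + (⅛)*(-16)) = -62114/(-153 + 256 - 2) = -62114/101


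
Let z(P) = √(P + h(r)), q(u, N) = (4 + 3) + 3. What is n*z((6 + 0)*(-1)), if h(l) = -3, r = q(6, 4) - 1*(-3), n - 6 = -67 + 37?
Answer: -72*I ≈ -72.0*I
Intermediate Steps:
q(u, N) = 10 (q(u, N) = 7 + 3 = 10)
n = -24 (n = 6 + (-67 + 37) = 6 - 30 = -24)
r = 13 (r = 10 - 1*(-3) = 10 + 3 = 13)
z(P) = √(-3 + P) (z(P) = √(P - 3) = √(-3 + P))
n*z((6 + 0)*(-1)) = -24*√(-3 + (6 + 0)*(-1)) = -24*√(-3 + 6*(-1)) = -24*√(-3 - 6) = -72*I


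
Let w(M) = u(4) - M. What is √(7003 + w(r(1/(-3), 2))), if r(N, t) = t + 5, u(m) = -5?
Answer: √6991 ≈ 83.612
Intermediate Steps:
r(N, t) = 5 + t
w(M) = -5 - M
√(7003 + w(r(1/(-3), 2))) = √(7003 + (-5 - (5 + 2))) = √(7003 + (-5 - 1*7)) = √(7003 + (-5 - 7)) = √(7003 - 12) = √6991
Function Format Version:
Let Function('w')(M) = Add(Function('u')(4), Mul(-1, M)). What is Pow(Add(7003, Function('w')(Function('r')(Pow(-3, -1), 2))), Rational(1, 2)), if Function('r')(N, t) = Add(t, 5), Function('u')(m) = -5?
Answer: Pow(6991, Rational(1, 2)) ≈ 83.612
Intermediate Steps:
Function('r')(N, t) = Add(5, t)
Function('w')(M) = Add(-5, Mul(-1, M))
Pow(Add(7003, Function('w')(Function('r')(Pow(-3, -1), 2))), Rational(1, 2)) = Pow(Add(7003, Add(-5, Mul(-1, Add(5, 2)))), Rational(1, 2)) = Pow(Add(7003, Add(-5, Mul(-1, 7))), Rational(1, 2)) = Pow(Add(7003, Add(-5, -7)), Rational(1, 2)) = Pow(Add(7003, -12), Rational(1, 2)) = Pow(6991, Rational(1, 2))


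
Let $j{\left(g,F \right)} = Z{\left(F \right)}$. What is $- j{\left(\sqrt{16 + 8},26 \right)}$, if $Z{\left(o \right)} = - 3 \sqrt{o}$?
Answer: $3 \sqrt{26} \approx 15.297$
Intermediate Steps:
$j{\left(g,F \right)} = - 3 \sqrt{F}$
$- j{\left(\sqrt{16 + 8},26 \right)} = - \left(-3\right) \sqrt{26} = 3 \sqrt{26}$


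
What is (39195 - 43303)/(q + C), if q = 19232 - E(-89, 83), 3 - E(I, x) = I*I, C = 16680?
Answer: -2054/21915 ≈ -0.093726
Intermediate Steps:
E(I, x) = 3 - I² (E(I, x) = 3 - I*I = 3 - I²)
q = 27150 (q = 19232 - (3 - 1*(-89)²) = 19232 - (3 - 1*7921) = 19232 - (3 - 7921) = 19232 - 1*(-7918) = 19232 + 7918 = 27150)
(39195 - 43303)/(q + C) = (39195 - 43303)/(27150 + 16680) = -4108/43830 = -4108*1/43830 = -2054/21915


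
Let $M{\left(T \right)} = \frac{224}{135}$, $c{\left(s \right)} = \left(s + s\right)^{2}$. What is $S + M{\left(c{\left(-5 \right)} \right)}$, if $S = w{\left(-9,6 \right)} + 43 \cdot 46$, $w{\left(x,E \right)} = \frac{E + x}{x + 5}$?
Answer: $\frac{1069421}{540} \approx 1980.4$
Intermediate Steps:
$w{\left(x,E \right)} = \frac{E + x}{5 + x}$
$S = \frac{7915}{4}$ ($S = \frac{6 - 9}{5 - 9} + 43 \cdot 46 = \frac{1}{-4} \left(-3\right) + 1978 = \left(- \frac{1}{4}\right) \left(-3\right) + 1978 = \frac{3}{4} + 1978 = \frac{7915}{4} \approx 1978.8$)
$c{\left(s \right)} = 4 s^{2}$ ($c{\left(s \right)} = \left(2 s\right)^{2} = 4 s^{2}$)
$M{\left(T \right)} = \frac{224}{135}$ ($M{\left(T \right)} = 224 \cdot \frac{1}{135} = \frac{224}{135}$)
$S + M{\left(c{\left(-5 \right)} \right)} = \frac{7915}{4} + \frac{224}{135} = \frac{1069421}{540}$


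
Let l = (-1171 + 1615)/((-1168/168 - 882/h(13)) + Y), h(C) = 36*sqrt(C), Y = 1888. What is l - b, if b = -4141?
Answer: 336020544122443/81140157367 + 19188792*sqrt(13)/81140157367 ≈ 4141.2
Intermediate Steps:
l = 444/(39502/21 - 49*sqrt(13)/26) (l = (-1171 + 1615)/((-1168/168 - 882*sqrt(13)/468) + 1888) = 444/((-1168*1/168 - 49*sqrt(13)/26) + 1888) = 444/((-146/21 - 49*sqrt(13)/26) + 1888) = 444/(39502/21 - 49*sqrt(13)/26) ≈ 0.23689)
l - b = (19152465696/81140157367 + 19188792*sqrt(13)/81140157367) - 1*(-4141) = (19152465696/81140157367 + 19188792*sqrt(13)/81140157367) + 4141 = 336020544122443/81140157367 + 19188792*sqrt(13)/81140157367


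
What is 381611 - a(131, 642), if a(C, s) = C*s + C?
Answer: 297378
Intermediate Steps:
a(C, s) = C + C*s
381611 - a(131, 642) = 381611 - 131*(1 + 642) = 381611 - 131*643 = 381611 - 1*84233 = 381611 - 84233 = 297378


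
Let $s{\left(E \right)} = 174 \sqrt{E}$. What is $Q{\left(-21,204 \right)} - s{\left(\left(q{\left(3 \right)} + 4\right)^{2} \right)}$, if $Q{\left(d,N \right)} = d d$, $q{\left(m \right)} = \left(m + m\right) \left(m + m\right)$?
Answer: $-6519$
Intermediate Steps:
$q{\left(m \right)} = 4 m^{2}$ ($q{\left(m \right)} = 2 m 2 m = 4 m^{2}$)
$Q{\left(d,N \right)} = d^{2}$
$Q{\left(-21,204 \right)} - s{\left(\left(q{\left(3 \right)} + 4\right)^{2} \right)} = \left(-21\right)^{2} - 174 \sqrt{\left(4 \cdot 3^{2} + 4\right)^{2}} = 441 - 174 \sqrt{\left(4 \cdot 9 + 4\right)^{2}} = 441 - 174 \sqrt{\left(36 + 4\right)^{2}} = 441 - 174 \sqrt{40^{2}} = 441 - 174 \sqrt{1600} = 441 - 174 \cdot 40 = 441 - 6960 = -6519$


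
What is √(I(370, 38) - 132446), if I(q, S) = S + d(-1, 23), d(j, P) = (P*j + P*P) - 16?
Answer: I*√131918 ≈ 363.21*I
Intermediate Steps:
d(j, P) = -16 + P² + P*j (d(j, P) = (P*j + P²) - 16 = (P² + P*j) - 16 = -16 + P² + P*j)
I(q, S) = 490 + S (I(q, S) = S + (-16 + 23² + 23*(-1)) = S + (-16 + 529 - 23) = S + 490 = 490 + S)
√(I(370, 38) - 132446) = √((490 + 38) - 132446) = √(528 - 132446) = √(-131918) = I*√131918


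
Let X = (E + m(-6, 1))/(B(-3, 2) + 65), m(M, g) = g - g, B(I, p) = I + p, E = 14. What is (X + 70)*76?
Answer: 42693/8 ≈ 5336.6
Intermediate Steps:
m(M, g) = 0
X = 7/32 (X = (14 + 0)/((-3 + 2) + 65) = 14/(-1 + 65) = 14/64 = 14*(1/64) = 7/32 ≈ 0.21875)
(X + 70)*76 = (7/32 + 70)*76 = (2247/32)*76 = 42693/8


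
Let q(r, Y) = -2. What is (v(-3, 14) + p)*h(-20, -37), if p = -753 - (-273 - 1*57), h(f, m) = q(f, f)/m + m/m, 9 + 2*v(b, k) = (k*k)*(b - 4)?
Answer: -86853/74 ≈ -1173.7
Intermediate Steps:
v(b, k) = -9/2 + k²*(-4 + b)/2 (v(b, k) = -9/2 + ((k*k)*(b - 4))/2 = -9/2 + (k²*(-4 + b))/2 = -9/2 + k²*(-4 + b)/2)
h(f, m) = 1 - 2/m (h(f, m) = -2/m + m/m = -2/m + 1 = 1 - 2/m)
p = -423 (p = -753 - (-273 - 57) = -753 - 1*(-330) = -753 + 330 = -423)
(v(-3, 14) + p)*h(-20, -37) = ((-9/2 - 2*14² + (½)*(-3)*14²) - 423)*((-2 - 37)/(-37)) = ((-9/2 - 2*196 + (½)*(-3)*196) - 423)*(-1/37*(-39)) = ((-9/2 - 392 - 294) - 423)*(39/37) = (-1381/2 - 423)*(39/37) = -2227/2*39/37 = -86853/74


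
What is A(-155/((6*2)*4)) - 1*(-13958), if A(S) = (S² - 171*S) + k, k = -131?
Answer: 33153673/2304 ≈ 14390.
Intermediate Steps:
A(S) = -131 + S² - 171*S (A(S) = (S² - 171*S) - 131 = -131 + S² - 171*S)
A(-155/((6*2)*4)) - 1*(-13958) = (-131 + (-155/((6*2)*4))² - (-26505)/((6*2)*4)) - 1*(-13958) = (-131 + (-155/(12*4))² - (-26505)/(12*4)) + 13958 = (-131 + (-155/48)² - (-26505)/48) + 13958 = (-131 + (-155*1/48)² - (-26505)/48) + 13958 = (-131 + (-155/48)² - 171*(-155/48)) + 13958 = (-131 + 24025/2304 + 8835/16) + 13958 = 994441/2304 + 13958 = 33153673/2304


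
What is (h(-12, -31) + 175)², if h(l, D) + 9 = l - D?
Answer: 34225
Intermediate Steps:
h(l, D) = -9 + l - D (h(l, D) = -9 + (l - D) = -9 + l - D)
(h(-12, -31) + 175)² = ((-9 - 12 - 1*(-31)) + 175)² = ((-9 - 12 + 31) + 175)² = (10 + 175)² = 185² = 34225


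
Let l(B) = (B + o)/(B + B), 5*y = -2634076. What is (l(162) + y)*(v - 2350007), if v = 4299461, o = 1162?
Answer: -15404910489202/15 ≈ -1.0270e+12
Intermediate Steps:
y = -2634076/5 (y = (⅕)*(-2634076) = -2634076/5 ≈ -5.2682e+5)
l(B) = (1162 + B)/(2*B) (l(B) = (B + 1162)/(B + B) = (1162 + B)/((2*B)) = (1162 + B)*(1/(2*B)) = (1162 + B)/(2*B))
(l(162) + y)*(v - 2350007) = ((½)*(1162 + 162)/162 - 2634076/5)*(4299461 - 2350007) = ((½)*(1/162)*1324 - 2634076/5)*1949454 = (331/81 - 2634076/5)*1949454 = -213358501/405*1949454 = -15404910489202/15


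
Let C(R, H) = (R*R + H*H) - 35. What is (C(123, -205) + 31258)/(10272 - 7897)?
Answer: 88377/2375 ≈ 37.211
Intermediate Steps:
C(R, H) = -35 + H**2 + R**2 (C(R, H) = (R**2 + H**2) - 35 = (H**2 + R**2) - 35 = -35 + H**2 + R**2)
(C(123, -205) + 31258)/(10272 - 7897) = ((-35 + (-205)**2 + 123**2) + 31258)/(10272 - 7897) = ((-35 + 42025 + 15129) + 31258)/2375 = (57119 + 31258)*(1/2375) = 88377*(1/2375) = 88377/2375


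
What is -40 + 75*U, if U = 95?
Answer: 7085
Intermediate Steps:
-40 + 75*U = -40 + 75*95 = -40 + 7125 = 7085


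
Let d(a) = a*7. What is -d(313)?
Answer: -2191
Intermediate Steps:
d(a) = 7*a
-d(313) = -7*313 = -1*2191 = -2191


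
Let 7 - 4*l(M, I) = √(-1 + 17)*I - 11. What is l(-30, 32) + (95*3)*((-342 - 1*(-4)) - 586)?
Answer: -526735/2 ≈ -2.6337e+5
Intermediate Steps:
l(M, I) = 9/2 - I (l(M, I) = 7/4 - (√(-1 + 17)*I - 11)/4 = 7/4 - (√16*I - 11)/4 = 7/4 - (4*I - 11)/4 = 7/4 - (-11 + 4*I)/4 = 7/4 + (11/4 - I) = 9/2 - I)
l(-30, 32) + (95*3)*((-342 - 1*(-4)) - 586) = (9/2 - 1*32) + (95*3)*((-342 - 1*(-4)) - 586) = (9/2 - 32) + 285*((-342 + 4) - 586) = -55/2 + 285*(-338 - 586) = -55/2 + 285*(-924) = -55/2 - 263340 = -526735/2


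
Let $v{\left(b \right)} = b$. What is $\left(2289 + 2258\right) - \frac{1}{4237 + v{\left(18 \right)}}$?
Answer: $\frac{19347484}{4255} \approx 4547.0$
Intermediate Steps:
$\left(2289 + 2258\right) - \frac{1}{4237 + v{\left(18 \right)}} = \left(2289 + 2258\right) - \frac{1}{4237 + 18} = 4547 - \frac{1}{4255} = \frac{19347484}{4255}$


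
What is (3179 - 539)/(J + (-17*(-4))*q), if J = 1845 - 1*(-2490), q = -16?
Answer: 2640/3247 ≈ 0.81306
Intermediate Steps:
J = 4335 (J = 1845 + 2490 = 4335)
(3179 - 539)/(J + (-17*(-4))*q) = (3179 - 539)/(4335 - 17*(-4)*(-16)) = 2640/(4335 + 68*(-16)) = 2640/(4335 - 1088) = 2640/3247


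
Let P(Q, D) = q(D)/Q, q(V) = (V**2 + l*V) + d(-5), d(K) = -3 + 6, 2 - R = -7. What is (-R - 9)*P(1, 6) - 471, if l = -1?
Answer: -1065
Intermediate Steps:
R = 9 (R = 2 - 1*(-7) = 2 + 7 = 9)
d(K) = 3
q(V) = 3 + V**2 - V (q(V) = (V**2 - V) + 3 = 3 + V**2 - V)
P(Q, D) = (3 + D**2 - D)/Q
(-R - 9)*P(1, 6) - 471 = (-1*9 - 9)*((3 + 6**2 - 1*6)/1) - 471 = (-9 - 9)*(1*(3 + 36 - 6)) - 471 = -18*33 - 471 = -594 - 471 = -1065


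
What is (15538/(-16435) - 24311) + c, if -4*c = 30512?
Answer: -524933003/16435 ≈ -31940.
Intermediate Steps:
c = -7628 (c = -¼*30512 = -7628)
(15538/(-16435) - 24311) + c = (15538/(-16435) - 24311) - 7628 = (15538*(-1/16435) - 24311) - 7628 = (-15538/16435 - 24311) - 7628 = -399566823/16435 - 7628 = -524933003/16435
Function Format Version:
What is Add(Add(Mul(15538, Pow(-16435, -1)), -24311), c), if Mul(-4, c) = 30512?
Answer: Rational(-524933003, 16435) ≈ -31940.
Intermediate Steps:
c = -7628 (c = Mul(Rational(-1, 4), 30512) = -7628)
Add(Add(Mul(15538, Pow(-16435, -1)), -24311), c) = Add(Add(Mul(15538, Pow(-16435, -1)), -24311), -7628) = Add(Add(Mul(15538, Rational(-1, 16435)), -24311), -7628) = Add(Add(Rational(-15538, 16435), -24311), -7628) = Add(Rational(-399566823, 16435), -7628) = Rational(-524933003, 16435)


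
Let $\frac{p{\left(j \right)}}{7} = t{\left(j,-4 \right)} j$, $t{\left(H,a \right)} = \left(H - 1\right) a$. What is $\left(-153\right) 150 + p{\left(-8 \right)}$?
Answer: $-24966$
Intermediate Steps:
$t{\left(H,a \right)} = a \left(-1 + H\right)$ ($t{\left(H,a \right)} = \left(-1 + H\right) a = a \left(-1 + H\right)$)
$p{\left(j \right)} = 7 j \left(4 - 4 j\right)$ ($p{\left(j \right)} = 7 - 4 \left(-1 + j\right) j = 7 \left(4 - 4 j\right) j = 7 j \left(4 - 4 j\right)$)
$\left(-153\right) 150 + p{\left(-8 \right)} = \left(-153\right) 150 + 28 \left(-8\right) \left(1 - -8\right) = -22950 + 28 \left(-8\right) \left(1 + 8\right) = -22950 + 28 \left(-8\right) 9 = -22950 - 2016 = -24966$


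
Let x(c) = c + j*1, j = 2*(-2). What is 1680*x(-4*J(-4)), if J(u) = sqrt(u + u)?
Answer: -6720 - 13440*I*sqrt(2) ≈ -6720.0 - 19007.0*I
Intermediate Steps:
j = -4
J(u) = sqrt(2)*sqrt(u) (J(u) = sqrt(2*u) = sqrt(2)*sqrt(u))
x(c) = -4 + c (x(c) = c - 4*1 = c - 4 = -4 + c)
1680*x(-4*J(-4)) = 1680*(-4 - 4*sqrt(2)*sqrt(-4)) = 1680*(-4 - 4*sqrt(2)*2*I) = 1680*(-4 - 8*I*sqrt(2)) = -6720 - 13440*I*sqrt(2)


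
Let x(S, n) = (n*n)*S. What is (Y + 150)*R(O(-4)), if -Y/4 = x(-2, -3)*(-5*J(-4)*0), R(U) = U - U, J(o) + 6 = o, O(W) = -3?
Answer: 0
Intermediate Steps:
J(o) = -6 + o
R(U) = 0
x(S, n) = S*n² (x(S, n) = n²*S = S*n²)
Y = 0 (Y = -4*(-2*(-3)²)*-5*(-6 - 4)*0 = -4*(-2*9)*-5*(-10)*0 = -(-72)*50*0 = -(-72)*0 = -4*0 = 0)
(Y + 150)*R(O(-4)) = (0 + 150)*0 = 150*0 = 0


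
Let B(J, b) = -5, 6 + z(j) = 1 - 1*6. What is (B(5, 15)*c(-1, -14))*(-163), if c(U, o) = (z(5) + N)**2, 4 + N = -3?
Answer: 264060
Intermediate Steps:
N = -7 (N = -4 - 3 = -7)
z(j) = -11 (z(j) = -6 + (1 - 1*6) = -6 + (1 - 6) = -6 - 5 = -11)
c(U, o) = 324 (c(U, o) = (-11 - 7)**2 = (-18)**2 = 324)
(B(5, 15)*c(-1, -14))*(-163) = -5*324*(-163) = -1620*(-163) = 264060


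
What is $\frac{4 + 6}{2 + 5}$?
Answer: $\frac{10}{7} \approx 1.4286$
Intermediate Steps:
$\frac{4 + 6}{2 + 5} = \frac{1}{7} \cdot 10 = \frac{10}{7}$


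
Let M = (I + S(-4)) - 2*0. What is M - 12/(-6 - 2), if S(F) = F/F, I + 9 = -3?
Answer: -19/2 ≈ -9.5000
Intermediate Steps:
I = -12 (I = -9 - 3 = -12)
S(F) = 1
M = -11 (M = (-12 + 1) - 2*0 = -11 + 0 = -11)
M - 12/(-6 - 2) = -11 - 12/(-6 - 2) = -11 - 12/(-8) = -11 - 12*(-1/8) = -11 + 3/2 = -19/2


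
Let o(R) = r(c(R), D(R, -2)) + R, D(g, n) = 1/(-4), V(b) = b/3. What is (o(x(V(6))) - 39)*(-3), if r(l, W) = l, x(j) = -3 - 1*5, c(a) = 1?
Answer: 138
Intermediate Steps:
V(b) = b/3 (V(b) = b*(1/3) = b/3)
x(j) = -8 (x(j) = -3 - 5 = -8)
D(g, n) = -1/4
o(R) = 1 + R
(o(x(V(6))) - 39)*(-3) = ((1 - 8) - 39)*(-3) = (-7 - 39)*(-3) = -46*(-3) = 138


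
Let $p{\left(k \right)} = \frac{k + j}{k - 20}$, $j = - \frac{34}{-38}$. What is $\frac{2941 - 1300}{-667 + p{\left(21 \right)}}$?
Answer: $- \frac{31179}{12257} \approx -2.5438$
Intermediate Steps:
$j = \frac{17}{19}$ ($j = \left(-34\right) \left(- \frac{1}{38}\right) = \frac{17}{19} \approx 0.89474$)
$p{\left(k \right)} = \frac{\frac{17}{19} + k}{-20 + k}$ ($p{\left(k \right)} = \frac{k + \frac{17}{19}}{k - 20} = \frac{\frac{17}{19} + k}{-20 + k}$)
$\frac{2941 - 1300}{-667 + p{\left(21 \right)}} = \frac{2941 - 1300}{-667 + \frac{\frac{17}{19} + 21}{-20 + 21}} = \frac{1641}{-667 + 1^{-1} \cdot \frac{416}{19}} = \frac{1641}{-667 + 1 \cdot \frac{416}{19}} = \frac{1641}{-667 + \frac{416}{19}} = \frac{1641}{- \frac{12257}{19}} = 1641 \left(- \frac{19}{12257}\right) = - \frac{31179}{12257}$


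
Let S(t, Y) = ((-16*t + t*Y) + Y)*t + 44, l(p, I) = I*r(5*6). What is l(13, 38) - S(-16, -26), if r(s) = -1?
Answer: 10254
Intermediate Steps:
l(p, I) = -I (l(p, I) = I*(-1) = -I)
S(t, Y) = 44 + t*(Y - 16*t + Y*t) (S(t, Y) = ((-16*t + Y*t) + Y)*t + 44 = (Y - 16*t + Y*t)*t + 44 = t*(Y - 16*t + Y*t) + 44 = 44 + t*(Y - 16*t + Y*t))
l(13, 38) - S(-16, -26) = -1*38 - (44 - 16*(-16)² - 26*(-16) - 26*(-16)²) = -38 - (44 - 16*256 + 416 - 26*256) = -38 - (44 - 4096 + 416 - 6656) = -38 - 1*(-10292) = -38 + 10292 = 10254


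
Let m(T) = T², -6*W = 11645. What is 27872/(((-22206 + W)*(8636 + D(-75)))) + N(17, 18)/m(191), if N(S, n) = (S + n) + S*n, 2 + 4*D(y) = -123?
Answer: 558682534677/60639437349953 ≈ 0.0092132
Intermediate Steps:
D(y) = -125/4 (D(y) = -½ + (¼)*(-123) = -½ - 123/4 = -125/4)
W = -11645/6 (W = -⅙*11645 = -11645/6 ≈ -1940.8)
N(S, n) = S + n + S*n
27872/(((-22206 + W)*(8636 + D(-75)))) + N(17, 18)/m(191) = 27872/(((-22206 - 11645/6)*(8636 - 125/4))) + (17 + 18 + 17*18)/(191²) = 27872/((-144881/6*34419/4)) + (17 + 18 + 306)/36481 = 27872/(-1662219713/8) + 341*(1/36481) = 27872*(-8/1662219713) + 341/36481 = -222976/1662219713 + 341/36481 = 558682534677/60639437349953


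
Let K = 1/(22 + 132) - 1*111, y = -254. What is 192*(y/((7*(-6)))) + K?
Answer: 161723/154 ≈ 1050.1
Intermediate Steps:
K = -17093/154 (K = 1/154 - 111 = -17093/154 ≈ -110.99)
192*(y/((7*(-6)))) + K = 192*(-254/(7*(-6))) - 17093/154 = 192*(-254/(-42)) - 17093/154 = 192*(-254*(-1/42)) - 17093/154 = 192*(127/21) - 17093/154 = 8128/7 - 17093/154 = 161723/154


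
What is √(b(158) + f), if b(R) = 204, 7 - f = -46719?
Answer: 19*√130 ≈ 216.63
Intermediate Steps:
f = 46726 (f = 7 - 1*(-46719) = 7 + 46719 = 46726)
√(b(158) + f) = √(204 + 46726) = √46930 = 19*√130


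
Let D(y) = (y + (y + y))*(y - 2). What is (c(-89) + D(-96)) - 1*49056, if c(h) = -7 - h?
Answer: -20750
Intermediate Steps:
D(y) = 3*y*(-2 + y) (D(y) = (y + 2*y)*(-2 + y) = (3*y)*(-2 + y) = 3*y*(-2 + y))
(c(-89) + D(-96)) - 1*49056 = ((-7 - 1*(-89)) + 3*(-96)*(-2 - 96)) - 1*49056 = ((-7 + 89) + 3*(-96)*(-98)) - 49056 = (82 + 28224) - 49056 = 28306 - 49056 = -20750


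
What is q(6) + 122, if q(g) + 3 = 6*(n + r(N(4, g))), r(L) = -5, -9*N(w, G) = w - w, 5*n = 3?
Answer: 463/5 ≈ 92.600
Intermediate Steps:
n = ⅗ (n = (⅕)*3 = ⅗ ≈ 0.60000)
N(w, G) = 0 (N(w, G) = -(w - w)/9 = -⅑*0 = 0)
q(g) = -147/5 (q(g) = -3 + 6*(⅗ - 5) = -3 + 6*(-22/5) = -3 - 132/5 = -147/5)
q(6) + 122 = -147/5 + 122 = 463/5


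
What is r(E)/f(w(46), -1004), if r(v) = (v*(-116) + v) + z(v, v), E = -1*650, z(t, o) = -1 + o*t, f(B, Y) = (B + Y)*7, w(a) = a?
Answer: -497249/6706 ≈ -74.150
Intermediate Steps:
f(B, Y) = 7*B + 7*Y
E = -650
r(v) = -1 + v² - 115*v (r(v) = (v*(-116) + v) + (-1 + v*v) = (-116*v + v) + (-1 + v²) = -115*v + (-1 + v²) = -1 + v² - 115*v)
r(E)/f(w(46), -1004) = (-1 + (-650)² - 115*(-650))/(7*46 + 7*(-1004)) = (-1 + 422500 + 74750)/(322 - 7028) = 497249/(-6706) = 497249*(-1/6706) = -497249/6706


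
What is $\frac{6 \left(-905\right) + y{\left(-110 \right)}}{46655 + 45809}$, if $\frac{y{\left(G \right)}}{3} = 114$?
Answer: $- \frac{318}{5779} \approx -0.055027$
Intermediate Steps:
$y{\left(G \right)} = 342$ ($y{\left(G \right)} = 3 \cdot 114 = 342$)
$\frac{6 \left(-905\right) + y{\left(-110 \right)}}{46655 + 45809} = \frac{6 \left(-905\right) + 342}{46655 + 45809} = \frac{-5430 + 342}{92464} = \left(-5088\right) \frac{1}{92464} = - \frac{318}{5779}$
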